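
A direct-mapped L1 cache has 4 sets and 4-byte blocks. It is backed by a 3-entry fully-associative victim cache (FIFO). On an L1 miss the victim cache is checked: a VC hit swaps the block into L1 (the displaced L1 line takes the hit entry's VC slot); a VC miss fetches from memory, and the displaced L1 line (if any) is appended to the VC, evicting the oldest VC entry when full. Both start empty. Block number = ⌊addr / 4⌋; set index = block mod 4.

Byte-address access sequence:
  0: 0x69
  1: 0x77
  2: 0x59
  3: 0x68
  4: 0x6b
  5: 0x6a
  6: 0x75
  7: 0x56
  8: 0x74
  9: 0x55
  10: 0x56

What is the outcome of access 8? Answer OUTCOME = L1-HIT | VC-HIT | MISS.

OUTCOME = VC-HIT

  [0] addr=0x69 blk=26 s=2: MISS | VC []
  [1] addr=0x77 blk=29 s=1: MISS | VC []
  [2] addr=0x59 blk=22 s=2: MISS | VC [26]
  [3] addr=0x68 blk=26 s=2: VC-HIT | VC [22]
  [4] addr=0x6b blk=26 s=2: L1-HIT | VC [22]
  [5] addr=0x6a blk=26 s=2: L1-HIT | VC [22]
  [6] addr=0x75 blk=29 s=1: L1-HIT | VC [22]
  [7] addr=0x56 blk=21 s=1: MISS | VC [22, 29]
  [8] addr=0x74 blk=29 s=1: VC-HIT | VC [22, 21]
  [9] addr=0x55 blk=21 s=1: VC-HIT | VC [22, 29]
  [10] addr=0x56 blk=21 s=1: L1-HIT | VC [22, 29]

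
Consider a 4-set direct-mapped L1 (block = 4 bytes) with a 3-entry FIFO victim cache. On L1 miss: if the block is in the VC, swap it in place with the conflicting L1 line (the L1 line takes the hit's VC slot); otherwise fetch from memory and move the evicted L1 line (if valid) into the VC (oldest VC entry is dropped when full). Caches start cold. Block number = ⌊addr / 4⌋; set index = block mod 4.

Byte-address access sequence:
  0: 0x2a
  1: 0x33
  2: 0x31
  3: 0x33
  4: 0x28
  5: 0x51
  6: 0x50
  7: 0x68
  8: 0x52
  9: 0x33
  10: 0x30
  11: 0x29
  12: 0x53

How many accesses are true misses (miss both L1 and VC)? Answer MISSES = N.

#0 0x2a→b10/s2 MISS; vc=[]
#1 0x33→b12/s0 MISS; vc=[]
#2 0x31→b12/s0 L1-HIT; vc=[]
#3 0x33→b12/s0 L1-HIT; vc=[]
#4 0x28→b10/s2 L1-HIT; vc=[]
#5 0x51→b20/s0 MISS; vc=[12]
#6 0x50→b20/s0 L1-HIT; vc=[12]
#7 0x68→b26/s2 MISS; vc=[12,10]
#8 0x52→b20/s0 L1-HIT; vc=[12,10]
#9 0x33→b12/s0 VC-HIT; vc=[20,10]
#10 0x30→b12/s0 L1-HIT; vc=[20,10]
#11 0x29→b10/s2 VC-HIT; vc=[20,26]
#12 0x53→b20/s0 VC-HIT; vc=[12,26]

MISSES = 4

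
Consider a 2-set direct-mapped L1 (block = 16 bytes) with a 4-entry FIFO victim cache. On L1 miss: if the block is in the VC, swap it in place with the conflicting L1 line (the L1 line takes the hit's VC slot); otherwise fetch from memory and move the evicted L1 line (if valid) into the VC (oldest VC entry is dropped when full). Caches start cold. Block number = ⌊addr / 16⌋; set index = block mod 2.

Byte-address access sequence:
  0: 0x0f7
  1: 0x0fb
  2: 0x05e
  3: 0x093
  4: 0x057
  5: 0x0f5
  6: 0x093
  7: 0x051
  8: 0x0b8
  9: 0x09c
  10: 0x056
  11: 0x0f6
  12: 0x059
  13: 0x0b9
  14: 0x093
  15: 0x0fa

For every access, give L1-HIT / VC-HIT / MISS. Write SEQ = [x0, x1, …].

SEQ = [MISS, L1-HIT, MISS, MISS, VC-HIT, VC-HIT, VC-HIT, VC-HIT, MISS, VC-HIT, VC-HIT, VC-HIT, VC-HIT, VC-HIT, VC-HIT, VC-HIT]

#0 0xf7→b15/s1 MISS; vc=[]
#1 0xfb→b15/s1 L1-HIT; vc=[]
#2 0x5e→b5/s1 MISS; vc=[15]
#3 0x93→b9/s1 MISS; vc=[15,5]
#4 0x57→b5/s1 VC-HIT; vc=[15,9]
#5 0xf5→b15/s1 VC-HIT; vc=[5,9]
#6 0x93→b9/s1 VC-HIT; vc=[5,15]
#7 0x51→b5/s1 VC-HIT; vc=[9,15]
#8 0xb8→b11/s1 MISS; vc=[9,15,5]
#9 0x9c→b9/s1 VC-HIT; vc=[11,15,5]
#10 0x56→b5/s1 VC-HIT; vc=[11,15,9]
#11 0xf6→b15/s1 VC-HIT; vc=[11,5,9]
#12 0x59→b5/s1 VC-HIT; vc=[11,15,9]
#13 0xb9→b11/s1 VC-HIT; vc=[5,15,9]
#14 0x93→b9/s1 VC-HIT; vc=[5,15,11]
#15 0xfa→b15/s1 VC-HIT; vc=[5,9,11]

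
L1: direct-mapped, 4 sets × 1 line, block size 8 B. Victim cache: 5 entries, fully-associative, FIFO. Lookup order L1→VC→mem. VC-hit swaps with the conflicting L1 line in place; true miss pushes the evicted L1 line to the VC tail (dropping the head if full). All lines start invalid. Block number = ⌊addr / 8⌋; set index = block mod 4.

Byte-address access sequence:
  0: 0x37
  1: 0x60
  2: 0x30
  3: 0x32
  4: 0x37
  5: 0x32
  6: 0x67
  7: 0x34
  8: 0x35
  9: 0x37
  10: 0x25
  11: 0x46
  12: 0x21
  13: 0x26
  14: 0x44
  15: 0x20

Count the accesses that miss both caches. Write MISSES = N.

0: 0x37 (blk 6, set 2) → MISS  vc=[]
1: 0x60 (blk 12, set 0) → MISS  vc=[]
2: 0x30 (blk 6, set 2) → L1-HIT  vc=[]
3: 0x32 (blk 6, set 2) → L1-HIT  vc=[]
4: 0x37 (blk 6, set 2) → L1-HIT  vc=[]
5: 0x32 (blk 6, set 2) → L1-HIT  vc=[]
6: 0x67 (blk 12, set 0) → L1-HIT  vc=[]
7: 0x34 (blk 6, set 2) → L1-HIT  vc=[]
8: 0x35 (blk 6, set 2) → L1-HIT  vc=[]
9: 0x37 (blk 6, set 2) → L1-HIT  vc=[]
10: 0x25 (blk 4, set 0) → MISS  vc=[12]
11: 0x46 (blk 8, set 0) → MISS  vc=[12, 4]
12: 0x21 (blk 4, set 0) → VC-HIT  vc=[12, 8]
13: 0x26 (blk 4, set 0) → L1-HIT  vc=[12, 8]
14: 0x44 (blk 8, set 0) → VC-HIT  vc=[12, 4]
15: 0x20 (blk 4, set 0) → VC-HIT  vc=[12, 8]

MISSES = 4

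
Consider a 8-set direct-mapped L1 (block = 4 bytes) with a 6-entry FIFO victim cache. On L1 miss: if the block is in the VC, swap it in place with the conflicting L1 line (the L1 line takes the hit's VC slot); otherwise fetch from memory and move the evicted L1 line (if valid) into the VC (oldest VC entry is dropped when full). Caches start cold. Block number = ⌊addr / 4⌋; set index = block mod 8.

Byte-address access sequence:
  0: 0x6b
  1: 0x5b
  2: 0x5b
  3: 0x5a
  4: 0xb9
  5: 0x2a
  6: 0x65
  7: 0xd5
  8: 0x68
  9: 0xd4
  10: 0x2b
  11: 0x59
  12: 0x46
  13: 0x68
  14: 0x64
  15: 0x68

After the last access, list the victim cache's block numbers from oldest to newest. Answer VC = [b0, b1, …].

#0 0x6b→b26/s2 MISS; vc=[]
#1 0x5b→b22/s6 MISS; vc=[]
#2 0x5b→b22/s6 L1-HIT; vc=[]
#3 0x5a→b22/s6 L1-HIT; vc=[]
#4 0xb9→b46/s6 MISS; vc=[22]
#5 0x2a→b10/s2 MISS; vc=[22,26]
#6 0x65→b25/s1 MISS; vc=[22,26]
#7 0xd5→b53/s5 MISS; vc=[22,26]
#8 0x68→b26/s2 VC-HIT; vc=[22,10]
#9 0xd4→b53/s5 L1-HIT; vc=[22,10]
#10 0x2b→b10/s2 VC-HIT; vc=[22,26]
#11 0x59→b22/s6 VC-HIT; vc=[46,26]
#12 0x46→b17/s1 MISS; vc=[46,26,25]
#13 0x68→b26/s2 VC-HIT; vc=[46,10,25]
#14 0x64→b25/s1 VC-HIT; vc=[46,10,17]
#15 0x68→b26/s2 L1-HIT; vc=[46,10,17]

VC = [46, 10, 17]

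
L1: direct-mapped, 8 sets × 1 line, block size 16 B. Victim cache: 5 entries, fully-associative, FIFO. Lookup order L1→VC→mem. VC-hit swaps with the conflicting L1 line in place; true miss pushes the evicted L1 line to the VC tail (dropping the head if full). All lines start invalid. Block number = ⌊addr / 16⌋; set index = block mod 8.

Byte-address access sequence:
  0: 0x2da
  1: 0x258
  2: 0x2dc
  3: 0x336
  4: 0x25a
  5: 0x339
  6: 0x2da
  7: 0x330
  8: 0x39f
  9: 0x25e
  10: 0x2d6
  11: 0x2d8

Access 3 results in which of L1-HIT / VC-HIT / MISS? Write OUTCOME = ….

  [0] addr=0x2da blk=45 s=5: MISS | VC []
  [1] addr=0x258 blk=37 s=5: MISS | VC [45]
  [2] addr=0x2dc blk=45 s=5: VC-HIT | VC [37]
  [3] addr=0x336 blk=51 s=3: MISS | VC [37]
  [4] addr=0x25a blk=37 s=5: VC-HIT | VC [45]
  [5] addr=0x339 blk=51 s=3: L1-HIT | VC [45]
  [6] addr=0x2da blk=45 s=5: VC-HIT | VC [37]
  [7] addr=0x330 blk=51 s=3: L1-HIT | VC [37]
  [8] addr=0x39f blk=57 s=1: MISS | VC [37]
  [9] addr=0x25e blk=37 s=5: VC-HIT | VC [45]
  [10] addr=0x2d6 blk=45 s=5: VC-HIT | VC [37]
  [11] addr=0x2d8 blk=45 s=5: L1-HIT | VC [37]

OUTCOME = MISS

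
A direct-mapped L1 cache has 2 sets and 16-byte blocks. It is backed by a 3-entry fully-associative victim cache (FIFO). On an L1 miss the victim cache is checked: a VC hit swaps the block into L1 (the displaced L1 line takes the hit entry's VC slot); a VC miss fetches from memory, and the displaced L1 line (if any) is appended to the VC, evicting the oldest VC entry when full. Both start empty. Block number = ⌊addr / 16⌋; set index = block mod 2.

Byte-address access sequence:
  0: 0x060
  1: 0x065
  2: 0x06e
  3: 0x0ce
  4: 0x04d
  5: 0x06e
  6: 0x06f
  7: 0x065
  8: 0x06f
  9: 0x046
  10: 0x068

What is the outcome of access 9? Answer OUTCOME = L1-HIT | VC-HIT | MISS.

0: 0x60 (blk 6, set 0) → MISS  vc=[]
1: 0x65 (blk 6, set 0) → L1-HIT  vc=[]
2: 0x6e (blk 6, set 0) → L1-HIT  vc=[]
3: 0xce (blk 12, set 0) → MISS  vc=[6]
4: 0x4d (blk 4, set 0) → MISS  vc=[6, 12]
5: 0x6e (blk 6, set 0) → VC-HIT  vc=[4, 12]
6: 0x6f (blk 6, set 0) → L1-HIT  vc=[4, 12]
7: 0x65 (blk 6, set 0) → L1-HIT  vc=[4, 12]
8: 0x6f (blk 6, set 0) → L1-HIT  vc=[4, 12]
9: 0x46 (blk 4, set 0) → VC-HIT  vc=[6, 12]
10: 0x68 (blk 6, set 0) → VC-HIT  vc=[4, 12]

OUTCOME = VC-HIT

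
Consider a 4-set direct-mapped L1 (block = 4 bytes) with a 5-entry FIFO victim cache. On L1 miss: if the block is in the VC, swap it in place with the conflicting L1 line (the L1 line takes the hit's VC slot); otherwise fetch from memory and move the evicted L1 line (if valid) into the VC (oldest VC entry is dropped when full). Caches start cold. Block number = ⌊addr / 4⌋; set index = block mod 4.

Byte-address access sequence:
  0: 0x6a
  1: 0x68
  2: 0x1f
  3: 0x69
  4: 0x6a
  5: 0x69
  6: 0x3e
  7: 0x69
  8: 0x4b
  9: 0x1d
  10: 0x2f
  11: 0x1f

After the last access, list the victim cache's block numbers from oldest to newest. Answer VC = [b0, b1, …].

  [0] addr=0x6a blk=26 s=2: MISS | VC []
  [1] addr=0x68 blk=26 s=2: L1-HIT | VC []
  [2] addr=0x1f blk=7 s=3: MISS | VC []
  [3] addr=0x69 blk=26 s=2: L1-HIT | VC []
  [4] addr=0x6a blk=26 s=2: L1-HIT | VC []
  [5] addr=0x69 blk=26 s=2: L1-HIT | VC []
  [6] addr=0x3e blk=15 s=3: MISS | VC [7]
  [7] addr=0x69 blk=26 s=2: L1-HIT | VC [7]
  [8] addr=0x4b blk=18 s=2: MISS | VC [7, 26]
  [9] addr=0x1d blk=7 s=3: VC-HIT | VC [15, 26]
  [10] addr=0x2f blk=11 s=3: MISS | VC [15, 26, 7]
  [11] addr=0x1f blk=7 s=3: VC-HIT | VC [15, 26, 11]

VC = [15, 26, 11]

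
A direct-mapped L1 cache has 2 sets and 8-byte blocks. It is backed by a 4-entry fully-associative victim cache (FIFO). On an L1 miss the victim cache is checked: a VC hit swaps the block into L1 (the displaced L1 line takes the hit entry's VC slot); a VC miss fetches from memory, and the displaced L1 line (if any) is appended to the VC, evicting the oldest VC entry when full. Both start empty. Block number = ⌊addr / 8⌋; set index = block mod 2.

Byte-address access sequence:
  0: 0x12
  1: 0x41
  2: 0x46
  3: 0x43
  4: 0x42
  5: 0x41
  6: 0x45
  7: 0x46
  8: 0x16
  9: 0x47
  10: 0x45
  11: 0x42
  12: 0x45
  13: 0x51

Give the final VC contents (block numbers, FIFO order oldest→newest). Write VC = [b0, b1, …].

VC = [2, 8]

#0 0x12→b2/s0 MISS; vc=[]
#1 0x41→b8/s0 MISS; vc=[2]
#2 0x46→b8/s0 L1-HIT; vc=[2]
#3 0x43→b8/s0 L1-HIT; vc=[2]
#4 0x42→b8/s0 L1-HIT; vc=[2]
#5 0x41→b8/s0 L1-HIT; vc=[2]
#6 0x45→b8/s0 L1-HIT; vc=[2]
#7 0x46→b8/s0 L1-HIT; vc=[2]
#8 0x16→b2/s0 VC-HIT; vc=[8]
#9 0x47→b8/s0 VC-HIT; vc=[2]
#10 0x45→b8/s0 L1-HIT; vc=[2]
#11 0x42→b8/s0 L1-HIT; vc=[2]
#12 0x45→b8/s0 L1-HIT; vc=[2]
#13 0x51→b10/s0 MISS; vc=[2,8]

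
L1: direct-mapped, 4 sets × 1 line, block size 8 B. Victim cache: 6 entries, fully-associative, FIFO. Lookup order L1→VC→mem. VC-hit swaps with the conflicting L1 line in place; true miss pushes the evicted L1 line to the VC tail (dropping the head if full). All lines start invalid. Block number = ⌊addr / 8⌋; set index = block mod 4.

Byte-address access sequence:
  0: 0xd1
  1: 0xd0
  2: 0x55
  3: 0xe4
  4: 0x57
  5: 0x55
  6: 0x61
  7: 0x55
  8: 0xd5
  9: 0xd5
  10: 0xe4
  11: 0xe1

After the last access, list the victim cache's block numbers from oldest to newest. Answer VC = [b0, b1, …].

VC = [10, 12]

#0 0xd1→b26/s2 MISS; vc=[]
#1 0xd0→b26/s2 L1-HIT; vc=[]
#2 0x55→b10/s2 MISS; vc=[26]
#3 0xe4→b28/s0 MISS; vc=[26]
#4 0x57→b10/s2 L1-HIT; vc=[26]
#5 0x55→b10/s2 L1-HIT; vc=[26]
#6 0x61→b12/s0 MISS; vc=[26,28]
#7 0x55→b10/s2 L1-HIT; vc=[26,28]
#8 0xd5→b26/s2 VC-HIT; vc=[10,28]
#9 0xd5→b26/s2 L1-HIT; vc=[10,28]
#10 0xe4→b28/s0 VC-HIT; vc=[10,12]
#11 0xe1→b28/s0 L1-HIT; vc=[10,12]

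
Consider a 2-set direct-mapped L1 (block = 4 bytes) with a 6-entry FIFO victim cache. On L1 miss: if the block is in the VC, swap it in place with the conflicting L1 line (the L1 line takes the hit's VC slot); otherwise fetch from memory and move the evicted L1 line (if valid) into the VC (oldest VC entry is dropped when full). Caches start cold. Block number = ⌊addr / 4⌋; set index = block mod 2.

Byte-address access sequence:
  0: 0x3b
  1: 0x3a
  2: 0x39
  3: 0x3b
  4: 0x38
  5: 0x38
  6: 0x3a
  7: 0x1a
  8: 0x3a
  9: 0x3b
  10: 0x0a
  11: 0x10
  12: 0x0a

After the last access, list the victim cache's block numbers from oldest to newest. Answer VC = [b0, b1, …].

VC = [6, 14, 4]

#0 0x3b→b14/s0 MISS; vc=[]
#1 0x3a→b14/s0 L1-HIT; vc=[]
#2 0x39→b14/s0 L1-HIT; vc=[]
#3 0x3b→b14/s0 L1-HIT; vc=[]
#4 0x38→b14/s0 L1-HIT; vc=[]
#5 0x38→b14/s0 L1-HIT; vc=[]
#6 0x3a→b14/s0 L1-HIT; vc=[]
#7 0x1a→b6/s0 MISS; vc=[14]
#8 0x3a→b14/s0 VC-HIT; vc=[6]
#9 0x3b→b14/s0 L1-HIT; vc=[6]
#10 0xa→b2/s0 MISS; vc=[6,14]
#11 0x10→b4/s0 MISS; vc=[6,14,2]
#12 0xa→b2/s0 VC-HIT; vc=[6,14,4]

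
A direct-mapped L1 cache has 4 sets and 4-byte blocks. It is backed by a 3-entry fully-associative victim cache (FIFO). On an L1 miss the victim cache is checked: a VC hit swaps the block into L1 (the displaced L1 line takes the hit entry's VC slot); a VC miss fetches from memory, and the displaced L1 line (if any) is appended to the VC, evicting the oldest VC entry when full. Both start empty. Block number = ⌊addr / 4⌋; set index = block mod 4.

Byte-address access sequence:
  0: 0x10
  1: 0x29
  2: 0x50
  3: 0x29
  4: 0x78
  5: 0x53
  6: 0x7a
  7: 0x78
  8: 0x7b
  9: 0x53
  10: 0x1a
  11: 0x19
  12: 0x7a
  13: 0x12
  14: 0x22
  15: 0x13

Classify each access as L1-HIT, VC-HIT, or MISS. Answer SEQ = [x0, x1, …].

SEQ = [MISS, MISS, MISS, L1-HIT, MISS, L1-HIT, L1-HIT, L1-HIT, L1-HIT, L1-HIT, MISS, L1-HIT, VC-HIT, VC-HIT, MISS, VC-HIT]

0: 0x10 (blk 4, set 0) → MISS  vc=[]
1: 0x29 (blk 10, set 2) → MISS  vc=[]
2: 0x50 (blk 20, set 0) → MISS  vc=[4]
3: 0x29 (blk 10, set 2) → L1-HIT  vc=[4]
4: 0x78 (blk 30, set 2) → MISS  vc=[4, 10]
5: 0x53 (blk 20, set 0) → L1-HIT  vc=[4, 10]
6: 0x7a (blk 30, set 2) → L1-HIT  vc=[4, 10]
7: 0x78 (blk 30, set 2) → L1-HIT  vc=[4, 10]
8: 0x7b (blk 30, set 2) → L1-HIT  vc=[4, 10]
9: 0x53 (blk 20, set 0) → L1-HIT  vc=[4, 10]
10: 0x1a (blk 6, set 2) → MISS  vc=[4, 10, 30]
11: 0x19 (blk 6, set 2) → L1-HIT  vc=[4, 10, 30]
12: 0x7a (blk 30, set 2) → VC-HIT  vc=[4, 10, 6]
13: 0x12 (blk 4, set 0) → VC-HIT  vc=[20, 10, 6]
14: 0x22 (blk 8, set 0) → MISS  vc=[10, 6, 4]
15: 0x13 (blk 4, set 0) → VC-HIT  vc=[10, 6, 8]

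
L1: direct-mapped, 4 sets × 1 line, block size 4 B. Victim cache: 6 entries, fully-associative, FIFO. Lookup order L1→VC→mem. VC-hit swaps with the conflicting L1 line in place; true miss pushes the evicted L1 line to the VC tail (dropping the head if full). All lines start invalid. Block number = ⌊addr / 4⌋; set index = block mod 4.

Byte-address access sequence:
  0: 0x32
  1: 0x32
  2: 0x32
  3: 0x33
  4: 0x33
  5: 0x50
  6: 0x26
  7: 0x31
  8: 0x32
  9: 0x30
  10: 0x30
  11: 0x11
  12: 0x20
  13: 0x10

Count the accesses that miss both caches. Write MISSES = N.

  [0] addr=0x32 blk=12 s=0: MISS | VC []
  [1] addr=0x32 blk=12 s=0: L1-HIT | VC []
  [2] addr=0x32 blk=12 s=0: L1-HIT | VC []
  [3] addr=0x33 blk=12 s=0: L1-HIT | VC []
  [4] addr=0x33 blk=12 s=0: L1-HIT | VC []
  [5] addr=0x50 blk=20 s=0: MISS | VC [12]
  [6] addr=0x26 blk=9 s=1: MISS | VC [12]
  [7] addr=0x31 blk=12 s=0: VC-HIT | VC [20]
  [8] addr=0x32 blk=12 s=0: L1-HIT | VC [20]
  [9] addr=0x30 blk=12 s=0: L1-HIT | VC [20]
  [10] addr=0x30 blk=12 s=0: L1-HIT | VC [20]
  [11] addr=0x11 blk=4 s=0: MISS | VC [20, 12]
  [12] addr=0x20 blk=8 s=0: MISS | VC [20, 12, 4]
  [13] addr=0x10 blk=4 s=0: VC-HIT | VC [20, 12, 8]

MISSES = 5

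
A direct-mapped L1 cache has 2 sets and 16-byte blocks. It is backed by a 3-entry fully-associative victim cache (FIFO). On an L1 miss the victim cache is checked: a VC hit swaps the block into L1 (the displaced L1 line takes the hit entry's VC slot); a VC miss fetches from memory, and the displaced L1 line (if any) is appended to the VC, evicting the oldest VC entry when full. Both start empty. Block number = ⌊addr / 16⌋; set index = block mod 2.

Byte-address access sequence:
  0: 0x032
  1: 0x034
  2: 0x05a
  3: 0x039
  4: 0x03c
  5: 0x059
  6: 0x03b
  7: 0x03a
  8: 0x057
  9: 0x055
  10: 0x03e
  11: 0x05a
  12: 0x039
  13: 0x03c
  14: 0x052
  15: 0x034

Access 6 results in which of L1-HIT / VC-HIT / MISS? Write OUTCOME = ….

  [0] addr=0x32 blk=3 s=1: MISS | VC []
  [1] addr=0x34 blk=3 s=1: L1-HIT | VC []
  [2] addr=0x5a blk=5 s=1: MISS | VC [3]
  [3] addr=0x39 blk=3 s=1: VC-HIT | VC [5]
  [4] addr=0x3c blk=3 s=1: L1-HIT | VC [5]
  [5] addr=0x59 blk=5 s=1: VC-HIT | VC [3]
  [6] addr=0x3b blk=3 s=1: VC-HIT | VC [5]
  [7] addr=0x3a blk=3 s=1: L1-HIT | VC [5]
  [8] addr=0x57 blk=5 s=1: VC-HIT | VC [3]
  [9] addr=0x55 blk=5 s=1: L1-HIT | VC [3]
  [10] addr=0x3e blk=3 s=1: VC-HIT | VC [5]
  [11] addr=0x5a blk=5 s=1: VC-HIT | VC [3]
  [12] addr=0x39 blk=3 s=1: VC-HIT | VC [5]
  [13] addr=0x3c blk=3 s=1: L1-HIT | VC [5]
  [14] addr=0x52 blk=5 s=1: VC-HIT | VC [3]
  [15] addr=0x34 blk=3 s=1: VC-HIT | VC [5]

OUTCOME = VC-HIT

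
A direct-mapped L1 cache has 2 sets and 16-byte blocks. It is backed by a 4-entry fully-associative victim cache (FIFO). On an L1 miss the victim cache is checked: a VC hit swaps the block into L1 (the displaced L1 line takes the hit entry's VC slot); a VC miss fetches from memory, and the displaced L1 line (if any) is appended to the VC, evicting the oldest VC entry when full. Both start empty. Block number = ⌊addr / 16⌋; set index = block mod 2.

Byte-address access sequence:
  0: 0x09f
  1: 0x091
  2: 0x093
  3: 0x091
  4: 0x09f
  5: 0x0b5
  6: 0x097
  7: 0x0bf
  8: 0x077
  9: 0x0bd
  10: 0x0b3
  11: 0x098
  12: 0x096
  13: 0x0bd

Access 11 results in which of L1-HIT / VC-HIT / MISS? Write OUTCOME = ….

0: 0x9f (blk 9, set 1) → MISS  vc=[]
1: 0x91 (blk 9, set 1) → L1-HIT  vc=[]
2: 0x93 (blk 9, set 1) → L1-HIT  vc=[]
3: 0x91 (blk 9, set 1) → L1-HIT  vc=[]
4: 0x9f (blk 9, set 1) → L1-HIT  vc=[]
5: 0xb5 (blk 11, set 1) → MISS  vc=[9]
6: 0x97 (blk 9, set 1) → VC-HIT  vc=[11]
7: 0xbf (blk 11, set 1) → VC-HIT  vc=[9]
8: 0x77 (blk 7, set 1) → MISS  vc=[9, 11]
9: 0xbd (blk 11, set 1) → VC-HIT  vc=[9, 7]
10: 0xb3 (blk 11, set 1) → L1-HIT  vc=[9, 7]
11: 0x98 (blk 9, set 1) → VC-HIT  vc=[11, 7]
12: 0x96 (blk 9, set 1) → L1-HIT  vc=[11, 7]
13: 0xbd (blk 11, set 1) → VC-HIT  vc=[9, 7]

OUTCOME = VC-HIT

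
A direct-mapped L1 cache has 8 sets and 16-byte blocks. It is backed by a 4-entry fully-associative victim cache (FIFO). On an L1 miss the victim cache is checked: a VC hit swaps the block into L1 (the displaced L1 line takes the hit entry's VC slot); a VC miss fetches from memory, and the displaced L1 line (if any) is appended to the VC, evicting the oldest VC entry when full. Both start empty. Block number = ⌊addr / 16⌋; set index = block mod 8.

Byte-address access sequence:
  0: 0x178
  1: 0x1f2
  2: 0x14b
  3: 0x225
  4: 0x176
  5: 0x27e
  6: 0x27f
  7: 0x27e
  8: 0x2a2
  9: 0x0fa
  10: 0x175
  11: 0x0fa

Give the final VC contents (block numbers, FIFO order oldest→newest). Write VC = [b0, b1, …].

VC = [31, 23, 34, 39]

0: 0x178 (blk 23, set 7) → MISS  vc=[]
1: 0x1f2 (blk 31, set 7) → MISS  vc=[23]
2: 0x14b (blk 20, set 4) → MISS  vc=[23]
3: 0x225 (blk 34, set 2) → MISS  vc=[23]
4: 0x176 (blk 23, set 7) → VC-HIT  vc=[31]
5: 0x27e (blk 39, set 7) → MISS  vc=[31, 23]
6: 0x27f (blk 39, set 7) → L1-HIT  vc=[31, 23]
7: 0x27e (blk 39, set 7) → L1-HIT  vc=[31, 23]
8: 0x2a2 (blk 42, set 2) → MISS  vc=[31, 23, 34]
9: 0xfa (blk 15, set 7) → MISS  vc=[31, 23, 34, 39]
10: 0x175 (blk 23, set 7) → VC-HIT  vc=[31, 15, 34, 39]
11: 0xfa (blk 15, set 7) → VC-HIT  vc=[31, 23, 34, 39]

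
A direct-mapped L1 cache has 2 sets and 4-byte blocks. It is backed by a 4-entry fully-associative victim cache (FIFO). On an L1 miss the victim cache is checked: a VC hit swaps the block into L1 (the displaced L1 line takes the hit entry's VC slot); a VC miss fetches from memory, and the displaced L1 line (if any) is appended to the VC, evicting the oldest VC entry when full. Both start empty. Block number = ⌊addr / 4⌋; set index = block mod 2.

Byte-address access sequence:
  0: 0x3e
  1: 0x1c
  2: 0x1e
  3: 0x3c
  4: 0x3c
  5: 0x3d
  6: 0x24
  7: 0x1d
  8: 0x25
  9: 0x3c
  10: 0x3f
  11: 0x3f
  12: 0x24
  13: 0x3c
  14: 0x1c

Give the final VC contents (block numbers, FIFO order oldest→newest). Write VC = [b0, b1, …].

VC = [15, 9]

#0 0x3e→b15/s1 MISS; vc=[]
#1 0x1c→b7/s1 MISS; vc=[15]
#2 0x1e→b7/s1 L1-HIT; vc=[15]
#3 0x3c→b15/s1 VC-HIT; vc=[7]
#4 0x3c→b15/s1 L1-HIT; vc=[7]
#5 0x3d→b15/s1 L1-HIT; vc=[7]
#6 0x24→b9/s1 MISS; vc=[7,15]
#7 0x1d→b7/s1 VC-HIT; vc=[9,15]
#8 0x25→b9/s1 VC-HIT; vc=[7,15]
#9 0x3c→b15/s1 VC-HIT; vc=[7,9]
#10 0x3f→b15/s1 L1-HIT; vc=[7,9]
#11 0x3f→b15/s1 L1-HIT; vc=[7,9]
#12 0x24→b9/s1 VC-HIT; vc=[7,15]
#13 0x3c→b15/s1 VC-HIT; vc=[7,9]
#14 0x1c→b7/s1 VC-HIT; vc=[15,9]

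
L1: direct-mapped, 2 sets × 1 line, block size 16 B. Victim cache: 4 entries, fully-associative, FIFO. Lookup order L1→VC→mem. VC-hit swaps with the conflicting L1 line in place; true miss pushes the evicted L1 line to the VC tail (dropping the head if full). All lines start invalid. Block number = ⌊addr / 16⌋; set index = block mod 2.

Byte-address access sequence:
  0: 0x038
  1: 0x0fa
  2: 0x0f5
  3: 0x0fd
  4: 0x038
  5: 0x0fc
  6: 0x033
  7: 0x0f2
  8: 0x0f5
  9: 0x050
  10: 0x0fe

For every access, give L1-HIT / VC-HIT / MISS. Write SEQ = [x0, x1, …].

SEQ = [MISS, MISS, L1-HIT, L1-HIT, VC-HIT, VC-HIT, VC-HIT, VC-HIT, L1-HIT, MISS, VC-HIT]

#0 0x38→b3/s1 MISS; vc=[]
#1 0xfa→b15/s1 MISS; vc=[3]
#2 0xf5→b15/s1 L1-HIT; vc=[3]
#3 0xfd→b15/s1 L1-HIT; vc=[3]
#4 0x38→b3/s1 VC-HIT; vc=[15]
#5 0xfc→b15/s1 VC-HIT; vc=[3]
#6 0x33→b3/s1 VC-HIT; vc=[15]
#7 0xf2→b15/s1 VC-HIT; vc=[3]
#8 0xf5→b15/s1 L1-HIT; vc=[3]
#9 0x50→b5/s1 MISS; vc=[3,15]
#10 0xfe→b15/s1 VC-HIT; vc=[3,5]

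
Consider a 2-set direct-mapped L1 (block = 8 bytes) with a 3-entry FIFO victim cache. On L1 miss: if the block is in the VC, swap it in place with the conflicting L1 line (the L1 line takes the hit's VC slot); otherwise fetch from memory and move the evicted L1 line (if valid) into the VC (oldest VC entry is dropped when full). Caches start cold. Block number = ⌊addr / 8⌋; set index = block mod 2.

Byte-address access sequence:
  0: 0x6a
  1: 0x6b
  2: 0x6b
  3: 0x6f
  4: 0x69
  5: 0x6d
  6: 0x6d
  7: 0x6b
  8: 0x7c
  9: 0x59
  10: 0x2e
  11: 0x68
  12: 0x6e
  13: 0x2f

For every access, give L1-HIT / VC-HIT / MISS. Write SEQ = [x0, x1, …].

SEQ = [MISS, L1-HIT, L1-HIT, L1-HIT, L1-HIT, L1-HIT, L1-HIT, L1-HIT, MISS, MISS, MISS, VC-HIT, L1-HIT, VC-HIT]

0: 0x6a (blk 13, set 1) → MISS  vc=[]
1: 0x6b (blk 13, set 1) → L1-HIT  vc=[]
2: 0x6b (blk 13, set 1) → L1-HIT  vc=[]
3: 0x6f (blk 13, set 1) → L1-HIT  vc=[]
4: 0x69 (blk 13, set 1) → L1-HIT  vc=[]
5: 0x6d (blk 13, set 1) → L1-HIT  vc=[]
6: 0x6d (blk 13, set 1) → L1-HIT  vc=[]
7: 0x6b (blk 13, set 1) → L1-HIT  vc=[]
8: 0x7c (blk 15, set 1) → MISS  vc=[13]
9: 0x59 (blk 11, set 1) → MISS  vc=[13, 15]
10: 0x2e (blk 5, set 1) → MISS  vc=[13, 15, 11]
11: 0x68 (blk 13, set 1) → VC-HIT  vc=[5, 15, 11]
12: 0x6e (blk 13, set 1) → L1-HIT  vc=[5, 15, 11]
13: 0x2f (blk 5, set 1) → VC-HIT  vc=[13, 15, 11]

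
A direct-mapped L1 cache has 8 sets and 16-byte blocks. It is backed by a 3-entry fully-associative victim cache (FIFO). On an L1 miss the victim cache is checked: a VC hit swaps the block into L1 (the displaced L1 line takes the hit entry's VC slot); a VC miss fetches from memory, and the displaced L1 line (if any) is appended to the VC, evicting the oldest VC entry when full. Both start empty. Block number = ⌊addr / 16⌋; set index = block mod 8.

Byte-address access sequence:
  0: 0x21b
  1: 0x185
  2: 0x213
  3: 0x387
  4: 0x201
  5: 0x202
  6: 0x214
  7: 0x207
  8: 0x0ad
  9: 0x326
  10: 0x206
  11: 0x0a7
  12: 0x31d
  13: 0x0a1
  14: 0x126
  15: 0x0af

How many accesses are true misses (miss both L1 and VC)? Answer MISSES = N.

MISSES = 8

  [0] addr=0x21b blk=33 s=1: MISS | VC []
  [1] addr=0x185 blk=24 s=0: MISS | VC []
  [2] addr=0x213 blk=33 s=1: L1-HIT | VC []
  [3] addr=0x387 blk=56 s=0: MISS | VC [24]
  [4] addr=0x201 blk=32 s=0: MISS | VC [24, 56]
  [5] addr=0x202 blk=32 s=0: L1-HIT | VC [24, 56]
  [6] addr=0x214 blk=33 s=1: L1-HIT | VC [24, 56]
  [7] addr=0x207 blk=32 s=0: L1-HIT | VC [24, 56]
  [8] addr=0xad blk=10 s=2: MISS | VC [24, 56]
  [9] addr=0x326 blk=50 s=2: MISS | VC [24, 56, 10]
  [10] addr=0x206 blk=32 s=0: L1-HIT | VC [24, 56, 10]
  [11] addr=0xa7 blk=10 s=2: VC-HIT | VC [24, 56, 50]
  [12] addr=0x31d blk=49 s=1: MISS | VC [56, 50, 33]
  [13] addr=0xa1 blk=10 s=2: L1-HIT | VC [56, 50, 33]
  [14] addr=0x126 blk=18 s=2: MISS | VC [50, 33, 10]
  [15] addr=0xaf blk=10 s=2: VC-HIT | VC [50, 33, 18]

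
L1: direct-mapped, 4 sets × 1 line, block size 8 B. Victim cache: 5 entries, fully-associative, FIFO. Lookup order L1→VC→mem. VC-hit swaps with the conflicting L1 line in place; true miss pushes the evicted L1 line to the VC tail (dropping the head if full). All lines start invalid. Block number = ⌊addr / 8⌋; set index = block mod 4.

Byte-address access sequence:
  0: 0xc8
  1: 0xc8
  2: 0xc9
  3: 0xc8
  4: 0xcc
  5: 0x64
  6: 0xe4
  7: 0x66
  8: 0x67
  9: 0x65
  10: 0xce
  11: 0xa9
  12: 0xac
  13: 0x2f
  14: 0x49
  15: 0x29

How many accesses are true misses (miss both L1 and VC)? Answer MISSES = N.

0: 0xc8 (blk 25, set 1) → MISS  vc=[]
1: 0xc8 (blk 25, set 1) → L1-HIT  vc=[]
2: 0xc9 (blk 25, set 1) → L1-HIT  vc=[]
3: 0xc8 (blk 25, set 1) → L1-HIT  vc=[]
4: 0xcc (blk 25, set 1) → L1-HIT  vc=[]
5: 0x64 (blk 12, set 0) → MISS  vc=[]
6: 0xe4 (blk 28, set 0) → MISS  vc=[12]
7: 0x66 (blk 12, set 0) → VC-HIT  vc=[28]
8: 0x67 (blk 12, set 0) → L1-HIT  vc=[28]
9: 0x65 (blk 12, set 0) → L1-HIT  vc=[28]
10: 0xce (blk 25, set 1) → L1-HIT  vc=[28]
11: 0xa9 (blk 21, set 1) → MISS  vc=[28, 25]
12: 0xac (blk 21, set 1) → L1-HIT  vc=[28, 25]
13: 0x2f (blk 5, set 1) → MISS  vc=[28, 25, 21]
14: 0x49 (blk 9, set 1) → MISS  vc=[28, 25, 21, 5]
15: 0x29 (blk 5, set 1) → VC-HIT  vc=[28, 25, 21, 9]

MISSES = 6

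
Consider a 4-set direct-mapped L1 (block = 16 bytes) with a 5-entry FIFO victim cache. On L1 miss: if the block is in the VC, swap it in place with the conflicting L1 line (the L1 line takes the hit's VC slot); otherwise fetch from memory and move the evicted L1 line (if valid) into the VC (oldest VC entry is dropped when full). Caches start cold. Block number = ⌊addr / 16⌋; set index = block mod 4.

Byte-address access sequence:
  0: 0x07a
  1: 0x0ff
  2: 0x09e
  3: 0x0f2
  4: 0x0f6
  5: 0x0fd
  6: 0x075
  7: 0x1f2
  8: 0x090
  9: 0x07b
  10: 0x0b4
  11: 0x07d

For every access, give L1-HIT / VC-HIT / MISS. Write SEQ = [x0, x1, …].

SEQ = [MISS, MISS, MISS, L1-HIT, L1-HIT, L1-HIT, VC-HIT, MISS, L1-HIT, VC-HIT, MISS, VC-HIT]

  [0] addr=0x7a blk=7 s=3: MISS | VC []
  [1] addr=0xff blk=15 s=3: MISS | VC [7]
  [2] addr=0x9e blk=9 s=1: MISS | VC [7]
  [3] addr=0xf2 blk=15 s=3: L1-HIT | VC [7]
  [4] addr=0xf6 blk=15 s=3: L1-HIT | VC [7]
  [5] addr=0xfd blk=15 s=3: L1-HIT | VC [7]
  [6] addr=0x75 blk=7 s=3: VC-HIT | VC [15]
  [7] addr=0x1f2 blk=31 s=3: MISS | VC [15, 7]
  [8] addr=0x90 blk=9 s=1: L1-HIT | VC [15, 7]
  [9] addr=0x7b blk=7 s=3: VC-HIT | VC [15, 31]
  [10] addr=0xb4 blk=11 s=3: MISS | VC [15, 31, 7]
  [11] addr=0x7d blk=7 s=3: VC-HIT | VC [15, 31, 11]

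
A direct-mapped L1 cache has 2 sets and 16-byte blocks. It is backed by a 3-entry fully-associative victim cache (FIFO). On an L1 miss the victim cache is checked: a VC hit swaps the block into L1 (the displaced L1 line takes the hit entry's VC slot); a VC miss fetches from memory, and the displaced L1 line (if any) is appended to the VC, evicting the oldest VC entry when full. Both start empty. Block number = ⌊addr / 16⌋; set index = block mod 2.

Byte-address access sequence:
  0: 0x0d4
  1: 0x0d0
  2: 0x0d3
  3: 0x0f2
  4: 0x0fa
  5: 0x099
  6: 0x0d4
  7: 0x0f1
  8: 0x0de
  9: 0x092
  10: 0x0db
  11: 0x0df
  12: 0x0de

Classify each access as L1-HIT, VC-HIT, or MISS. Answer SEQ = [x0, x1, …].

  [0] addr=0xd4 blk=13 s=1: MISS | VC []
  [1] addr=0xd0 blk=13 s=1: L1-HIT | VC []
  [2] addr=0xd3 blk=13 s=1: L1-HIT | VC []
  [3] addr=0xf2 blk=15 s=1: MISS | VC [13]
  [4] addr=0xfa blk=15 s=1: L1-HIT | VC [13]
  [5] addr=0x99 blk=9 s=1: MISS | VC [13, 15]
  [6] addr=0xd4 blk=13 s=1: VC-HIT | VC [9, 15]
  [7] addr=0xf1 blk=15 s=1: VC-HIT | VC [9, 13]
  [8] addr=0xde blk=13 s=1: VC-HIT | VC [9, 15]
  [9] addr=0x92 blk=9 s=1: VC-HIT | VC [13, 15]
  [10] addr=0xdb blk=13 s=1: VC-HIT | VC [9, 15]
  [11] addr=0xdf blk=13 s=1: L1-HIT | VC [9, 15]
  [12] addr=0xde blk=13 s=1: L1-HIT | VC [9, 15]

SEQ = [MISS, L1-HIT, L1-HIT, MISS, L1-HIT, MISS, VC-HIT, VC-HIT, VC-HIT, VC-HIT, VC-HIT, L1-HIT, L1-HIT]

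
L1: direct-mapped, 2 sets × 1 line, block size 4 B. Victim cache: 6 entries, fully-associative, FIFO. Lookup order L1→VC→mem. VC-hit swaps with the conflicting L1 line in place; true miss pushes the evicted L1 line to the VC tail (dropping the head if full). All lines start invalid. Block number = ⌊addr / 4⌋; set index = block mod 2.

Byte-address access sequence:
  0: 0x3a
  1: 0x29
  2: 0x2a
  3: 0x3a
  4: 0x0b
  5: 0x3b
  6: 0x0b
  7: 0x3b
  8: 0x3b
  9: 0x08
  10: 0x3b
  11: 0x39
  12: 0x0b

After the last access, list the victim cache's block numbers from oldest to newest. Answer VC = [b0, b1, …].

VC = [10, 14]

0: 0x3a (blk 14, set 0) → MISS  vc=[]
1: 0x29 (blk 10, set 0) → MISS  vc=[14]
2: 0x2a (blk 10, set 0) → L1-HIT  vc=[14]
3: 0x3a (blk 14, set 0) → VC-HIT  vc=[10]
4: 0xb (blk 2, set 0) → MISS  vc=[10, 14]
5: 0x3b (blk 14, set 0) → VC-HIT  vc=[10, 2]
6: 0xb (blk 2, set 0) → VC-HIT  vc=[10, 14]
7: 0x3b (blk 14, set 0) → VC-HIT  vc=[10, 2]
8: 0x3b (blk 14, set 0) → L1-HIT  vc=[10, 2]
9: 0x8 (blk 2, set 0) → VC-HIT  vc=[10, 14]
10: 0x3b (blk 14, set 0) → VC-HIT  vc=[10, 2]
11: 0x39 (blk 14, set 0) → L1-HIT  vc=[10, 2]
12: 0xb (blk 2, set 0) → VC-HIT  vc=[10, 14]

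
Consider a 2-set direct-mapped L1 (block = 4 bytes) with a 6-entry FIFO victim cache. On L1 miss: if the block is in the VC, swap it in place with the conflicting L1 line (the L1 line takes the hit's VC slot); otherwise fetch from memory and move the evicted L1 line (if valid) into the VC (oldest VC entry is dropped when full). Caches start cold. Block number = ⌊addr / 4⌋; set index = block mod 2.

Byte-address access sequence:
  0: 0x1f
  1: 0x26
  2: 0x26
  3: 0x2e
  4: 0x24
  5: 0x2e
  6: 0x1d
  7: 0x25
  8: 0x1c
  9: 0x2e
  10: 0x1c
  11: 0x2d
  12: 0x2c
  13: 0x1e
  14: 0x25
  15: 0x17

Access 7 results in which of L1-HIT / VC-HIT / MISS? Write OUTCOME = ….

OUTCOME = VC-HIT

0: 0x1f (blk 7, set 1) → MISS  vc=[]
1: 0x26 (blk 9, set 1) → MISS  vc=[7]
2: 0x26 (blk 9, set 1) → L1-HIT  vc=[7]
3: 0x2e (blk 11, set 1) → MISS  vc=[7, 9]
4: 0x24 (blk 9, set 1) → VC-HIT  vc=[7, 11]
5: 0x2e (blk 11, set 1) → VC-HIT  vc=[7, 9]
6: 0x1d (blk 7, set 1) → VC-HIT  vc=[11, 9]
7: 0x25 (blk 9, set 1) → VC-HIT  vc=[11, 7]
8: 0x1c (blk 7, set 1) → VC-HIT  vc=[11, 9]
9: 0x2e (blk 11, set 1) → VC-HIT  vc=[7, 9]
10: 0x1c (blk 7, set 1) → VC-HIT  vc=[11, 9]
11: 0x2d (blk 11, set 1) → VC-HIT  vc=[7, 9]
12: 0x2c (blk 11, set 1) → L1-HIT  vc=[7, 9]
13: 0x1e (blk 7, set 1) → VC-HIT  vc=[11, 9]
14: 0x25 (blk 9, set 1) → VC-HIT  vc=[11, 7]
15: 0x17 (blk 5, set 1) → MISS  vc=[11, 7, 9]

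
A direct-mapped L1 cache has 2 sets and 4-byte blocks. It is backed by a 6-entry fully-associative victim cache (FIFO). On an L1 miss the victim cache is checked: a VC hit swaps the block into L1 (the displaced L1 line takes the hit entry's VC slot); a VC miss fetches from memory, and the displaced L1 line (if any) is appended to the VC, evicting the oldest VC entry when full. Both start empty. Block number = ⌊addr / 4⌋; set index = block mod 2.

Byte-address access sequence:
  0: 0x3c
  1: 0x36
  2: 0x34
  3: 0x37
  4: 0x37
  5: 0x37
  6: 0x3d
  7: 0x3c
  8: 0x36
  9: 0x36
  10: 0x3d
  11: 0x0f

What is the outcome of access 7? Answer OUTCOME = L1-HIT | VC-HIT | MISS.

OUTCOME = L1-HIT

#0 0x3c→b15/s1 MISS; vc=[]
#1 0x36→b13/s1 MISS; vc=[15]
#2 0x34→b13/s1 L1-HIT; vc=[15]
#3 0x37→b13/s1 L1-HIT; vc=[15]
#4 0x37→b13/s1 L1-HIT; vc=[15]
#5 0x37→b13/s1 L1-HIT; vc=[15]
#6 0x3d→b15/s1 VC-HIT; vc=[13]
#7 0x3c→b15/s1 L1-HIT; vc=[13]
#8 0x36→b13/s1 VC-HIT; vc=[15]
#9 0x36→b13/s1 L1-HIT; vc=[15]
#10 0x3d→b15/s1 VC-HIT; vc=[13]
#11 0xf→b3/s1 MISS; vc=[13,15]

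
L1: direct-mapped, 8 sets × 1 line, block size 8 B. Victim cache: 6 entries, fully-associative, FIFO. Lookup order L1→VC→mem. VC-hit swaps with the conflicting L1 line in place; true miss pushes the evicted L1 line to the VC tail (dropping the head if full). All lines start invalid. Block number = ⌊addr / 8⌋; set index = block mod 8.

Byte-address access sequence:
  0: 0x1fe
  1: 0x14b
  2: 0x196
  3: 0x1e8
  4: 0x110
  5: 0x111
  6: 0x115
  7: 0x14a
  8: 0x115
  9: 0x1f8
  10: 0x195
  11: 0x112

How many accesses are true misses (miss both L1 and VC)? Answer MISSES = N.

0: 0x1fe (blk 63, set 7) → MISS  vc=[]
1: 0x14b (blk 41, set 1) → MISS  vc=[]
2: 0x196 (blk 50, set 2) → MISS  vc=[]
3: 0x1e8 (blk 61, set 5) → MISS  vc=[]
4: 0x110 (blk 34, set 2) → MISS  vc=[50]
5: 0x111 (blk 34, set 2) → L1-HIT  vc=[50]
6: 0x115 (blk 34, set 2) → L1-HIT  vc=[50]
7: 0x14a (blk 41, set 1) → L1-HIT  vc=[50]
8: 0x115 (blk 34, set 2) → L1-HIT  vc=[50]
9: 0x1f8 (blk 63, set 7) → L1-HIT  vc=[50]
10: 0x195 (blk 50, set 2) → VC-HIT  vc=[34]
11: 0x112 (blk 34, set 2) → VC-HIT  vc=[50]

MISSES = 5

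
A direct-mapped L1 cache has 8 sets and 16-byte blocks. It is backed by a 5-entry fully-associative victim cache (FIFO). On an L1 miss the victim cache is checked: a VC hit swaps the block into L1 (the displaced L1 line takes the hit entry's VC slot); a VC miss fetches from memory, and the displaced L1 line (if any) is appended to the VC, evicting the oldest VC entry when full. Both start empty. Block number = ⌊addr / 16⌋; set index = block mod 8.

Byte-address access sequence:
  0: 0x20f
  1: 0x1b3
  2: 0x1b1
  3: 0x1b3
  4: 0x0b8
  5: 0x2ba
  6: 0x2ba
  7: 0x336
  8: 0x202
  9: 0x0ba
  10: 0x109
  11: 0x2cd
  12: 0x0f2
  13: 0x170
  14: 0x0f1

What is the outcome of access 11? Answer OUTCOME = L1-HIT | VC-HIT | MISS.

0: 0x20f (blk 32, set 0) → MISS  vc=[]
1: 0x1b3 (blk 27, set 3) → MISS  vc=[]
2: 0x1b1 (blk 27, set 3) → L1-HIT  vc=[]
3: 0x1b3 (blk 27, set 3) → L1-HIT  vc=[]
4: 0xb8 (blk 11, set 3) → MISS  vc=[27]
5: 0x2ba (blk 43, set 3) → MISS  vc=[27, 11]
6: 0x2ba (blk 43, set 3) → L1-HIT  vc=[27, 11]
7: 0x336 (blk 51, set 3) → MISS  vc=[27, 11, 43]
8: 0x202 (blk 32, set 0) → L1-HIT  vc=[27, 11, 43]
9: 0xba (blk 11, set 3) → VC-HIT  vc=[27, 51, 43]
10: 0x109 (blk 16, set 0) → MISS  vc=[27, 51, 43, 32]
11: 0x2cd (blk 44, set 4) → MISS  vc=[27, 51, 43, 32]
12: 0xf2 (blk 15, set 7) → MISS  vc=[27, 51, 43, 32]
13: 0x170 (blk 23, set 7) → MISS  vc=[27, 51, 43, 32, 15]
14: 0xf1 (blk 15, set 7) → VC-HIT  vc=[27, 51, 43, 32, 23]

OUTCOME = MISS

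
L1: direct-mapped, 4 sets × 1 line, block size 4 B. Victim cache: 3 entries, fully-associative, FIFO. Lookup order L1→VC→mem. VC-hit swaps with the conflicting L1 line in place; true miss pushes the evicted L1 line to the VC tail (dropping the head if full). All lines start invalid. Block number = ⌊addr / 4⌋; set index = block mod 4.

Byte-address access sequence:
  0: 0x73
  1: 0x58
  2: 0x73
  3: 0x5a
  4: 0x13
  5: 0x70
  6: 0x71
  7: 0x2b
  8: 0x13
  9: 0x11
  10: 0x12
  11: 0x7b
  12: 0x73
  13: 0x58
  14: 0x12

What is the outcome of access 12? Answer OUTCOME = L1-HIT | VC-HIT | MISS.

OUTCOME = VC-HIT

0: 0x73 (blk 28, set 0) → MISS  vc=[]
1: 0x58 (blk 22, set 2) → MISS  vc=[]
2: 0x73 (blk 28, set 0) → L1-HIT  vc=[]
3: 0x5a (blk 22, set 2) → L1-HIT  vc=[]
4: 0x13 (blk 4, set 0) → MISS  vc=[28]
5: 0x70 (blk 28, set 0) → VC-HIT  vc=[4]
6: 0x71 (blk 28, set 0) → L1-HIT  vc=[4]
7: 0x2b (blk 10, set 2) → MISS  vc=[4, 22]
8: 0x13 (blk 4, set 0) → VC-HIT  vc=[28, 22]
9: 0x11 (blk 4, set 0) → L1-HIT  vc=[28, 22]
10: 0x12 (blk 4, set 0) → L1-HIT  vc=[28, 22]
11: 0x7b (blk 30, set 2) → MISS  vc=[28, 22, 10]
12: 0x73 (blk 28, set 0) → VC-HIT  vc=[4, 22, 10]
13: 0x58 (blk 22, set 2) → VC-HIT  vc=[4, 30, 10]
14: 0x12 (blk 4, set 0) → VC-HIT  vc=[28, 30, 10]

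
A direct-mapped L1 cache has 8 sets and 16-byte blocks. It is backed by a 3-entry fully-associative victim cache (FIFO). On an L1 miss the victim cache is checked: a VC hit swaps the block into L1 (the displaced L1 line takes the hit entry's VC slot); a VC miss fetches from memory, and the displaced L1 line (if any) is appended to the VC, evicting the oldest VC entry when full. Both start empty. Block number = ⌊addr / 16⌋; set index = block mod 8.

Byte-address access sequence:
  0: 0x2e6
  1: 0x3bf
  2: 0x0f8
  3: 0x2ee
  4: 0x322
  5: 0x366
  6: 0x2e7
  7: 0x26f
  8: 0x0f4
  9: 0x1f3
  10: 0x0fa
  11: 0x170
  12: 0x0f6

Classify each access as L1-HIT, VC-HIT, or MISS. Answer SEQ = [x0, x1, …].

#0 0x2e6→b46/s6 MISS; vc=[]
#1 0x3bf→b59/s3 MISS; vc=[]
#2 0xf8→b15/s7 MISS; vc=[]
#3 0x2ee→b46/s6 L1-HIT; vc=[]
#4 0x322→b50/s2 MISS; vc=[]
#5 0x366→b54/s6 MISS; vc=[46]
#6 0x2e7→b46/s6 VC-HIT; vc=[54]
#7 0x26f→b38/s6 MISS; vc=[54,46]
#8 0xf4→b15/s7 L1-HIT; vc=[54,46]
#9 0x1f3→b31/s7 MISS; vc=[54,46,15]
#10 0xfa→b15/s7 VC-HIT; vc=[54,46,31]
#11 0x170→b23/s7 MISS; vc=[46,31,15]
#12 0xf6→b15/s7 VC-HIT; vc=[46,31,23]

SEQ = [MISS, MISS, MISS, L1-HIT, MISS, MISS, VC-HIT, MISS, L1-HIT, MISS, VC-HIT, MISS, VC-HIT]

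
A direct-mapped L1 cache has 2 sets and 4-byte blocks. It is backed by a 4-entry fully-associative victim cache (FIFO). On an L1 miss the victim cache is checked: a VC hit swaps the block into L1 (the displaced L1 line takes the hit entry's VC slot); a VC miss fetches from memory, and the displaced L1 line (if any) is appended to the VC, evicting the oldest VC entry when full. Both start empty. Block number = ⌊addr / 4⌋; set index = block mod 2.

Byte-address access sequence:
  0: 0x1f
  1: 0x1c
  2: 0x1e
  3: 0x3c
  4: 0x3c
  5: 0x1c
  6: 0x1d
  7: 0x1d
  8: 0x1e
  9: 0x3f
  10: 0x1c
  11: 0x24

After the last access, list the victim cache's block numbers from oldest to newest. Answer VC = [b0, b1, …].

VC = [15, 7]

0: 0x1f (blk 7, set 1) → MISS  vc=[]
1: 0x1c (blk 7, set 1) → L1-HIT  vc=[]
2: 0x1e (blk 7, set 1) → L1-HIT  vc=[]
3: 0x3c (blk 15, set 1) → MISS  vc=[7]
4: 0x3c (blk 15, set 1) → L1-HIT  vc=[7]
5: 0x1c (blk 7, set 1) → VC-HIT  vc=[15]
6: 0x1d (blk 7, set 1) → L1-HIT  vc=[15]
7: 0x1d (blk 7, set 1) → L1-HIT  vc=[15]
8: 0x1e (blk 7, set 1) → L1-HIT  vc=[15]
9: 0x3f (blk 15, set 1) → VC-HIT  vc=[7]
10: 0x1c (blk 7, set 1) → VC-HIT  vc=[15]
11: 0x24 (blk 9, set 1) → MISS  vc=[15, 7]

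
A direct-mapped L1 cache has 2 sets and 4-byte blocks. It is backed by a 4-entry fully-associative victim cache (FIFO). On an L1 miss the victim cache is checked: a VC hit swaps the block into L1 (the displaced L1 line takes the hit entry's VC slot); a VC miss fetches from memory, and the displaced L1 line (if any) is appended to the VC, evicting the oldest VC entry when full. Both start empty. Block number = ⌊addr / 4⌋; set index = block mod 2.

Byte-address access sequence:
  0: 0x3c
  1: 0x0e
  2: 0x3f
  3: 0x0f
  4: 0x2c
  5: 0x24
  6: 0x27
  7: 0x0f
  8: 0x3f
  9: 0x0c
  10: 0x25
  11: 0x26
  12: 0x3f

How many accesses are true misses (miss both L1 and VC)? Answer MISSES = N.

0: 0x3c (blk 15, set 1) → MISS  vc=[]
1: 0xe (blk 3, set 1) → MISS  vc=[15]
2: 0x3f (blk 15, set 1) → VC-HIT  vc=[3]
3: 0xf (blk 3, set 1) → VC-HIT  vc=[15]
4: 0x2c (blk 11, set 1) → MISS  vc=[15, 3]
5: 0x24 (blk 9, set 1) → MISS  vc=[15, 3, 11]
6: 0x27 (blk 9, set 1) → L1-HIT  vc=[15, 3, 11]
7: 0xf (blk 3, set 1) → VC-HIT  vc=[15, 9, 11]
8: 0x3f (blk 15, set 1) → VC-HIT  vc=[3, 9, 11]
9: 0xc (blk 3, set 1) → VC-HIT  vc=[15, 9, 11]
10: 0x25 (blk 9, set 1) → VC-HIT  vc=[15, 3, 11]
11: 0x26 (blk 9, set 1) → L1-HIT  vc=[15, 3, 11]
12: 0x3f (blk 15, set 1) → VC-HIT  vc=[9, 3, 11]

MISSES = 4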